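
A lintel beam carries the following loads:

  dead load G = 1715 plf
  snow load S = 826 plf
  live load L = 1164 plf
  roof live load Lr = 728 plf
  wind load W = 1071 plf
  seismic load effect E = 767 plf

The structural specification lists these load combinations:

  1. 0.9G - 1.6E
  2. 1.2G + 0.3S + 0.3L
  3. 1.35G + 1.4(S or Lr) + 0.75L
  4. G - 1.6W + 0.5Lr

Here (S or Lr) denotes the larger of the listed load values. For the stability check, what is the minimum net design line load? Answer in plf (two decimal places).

316.30 plf

(S or Lr) → S = 826 plf.
1. 0.9(1715) - 1.6(767) = 1543.50 - 1227.20 = 316.30
2. 1.2(1715) + 0.3(826) + 0.3(1164) = 2058.00 + 247.80 + 349.20 = 2655.00
3. 1.35(1715) + 1.4(826) + 0.75(1164) = 2315.25 + 1156.40 + 873.00 = 4344.65
4. 1.0(1715) - 1.6(1071) + 0.5(728) = 1715.00 - 1713.60 + 364.00 = 365.40
Combination 1 gives the minimum: 316.30 plf.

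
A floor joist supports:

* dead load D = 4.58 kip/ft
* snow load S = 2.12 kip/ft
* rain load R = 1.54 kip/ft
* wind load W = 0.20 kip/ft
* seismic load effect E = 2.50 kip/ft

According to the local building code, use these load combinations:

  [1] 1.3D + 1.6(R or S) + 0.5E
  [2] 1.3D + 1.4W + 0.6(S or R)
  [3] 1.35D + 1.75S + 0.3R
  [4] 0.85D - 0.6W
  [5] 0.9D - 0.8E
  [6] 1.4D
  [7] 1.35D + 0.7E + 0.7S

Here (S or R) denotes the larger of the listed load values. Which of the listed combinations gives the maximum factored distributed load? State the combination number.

Combination 1

(R or S) → S = 2.12 kip/ft; (S or R) → S = 2.12 kip/ft.
[1] 1.3(4.58) + 1.6(2.12) + 0.5(2.50) = 10.60
[2] 1.3(4.58) + 1.4(0.20) + 0.6(2.12) = 7.51
[3] 1.35(4.58) + 1.75(2.12) + 0.3(1.54) = 10.36
[4] 0.85(4.58) - 0.6(0.20) = 3.89 - 0.12 = 3.77
[5] 0.9(4.58) - 0.8(2.50) = 4.12 - 2.00 = 2.12
[6] 1.4(4.58) = 6.41
[7] 1.35(4.58) + 0.7(2.50) + 0.7(2.12) = 9.42
The largest value is 10.60 kip/ft from combination 1.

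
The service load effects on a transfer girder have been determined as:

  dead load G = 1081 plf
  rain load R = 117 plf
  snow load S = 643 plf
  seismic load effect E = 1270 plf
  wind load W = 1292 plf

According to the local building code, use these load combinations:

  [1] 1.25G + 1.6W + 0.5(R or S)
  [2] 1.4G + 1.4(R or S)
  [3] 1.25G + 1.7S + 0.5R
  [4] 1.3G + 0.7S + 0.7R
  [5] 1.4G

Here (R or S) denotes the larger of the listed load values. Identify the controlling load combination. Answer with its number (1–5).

(R or S) → S = 643 plf.
[1] 1.25(1081) + 1.6(1292) + 0.5(643) = 1351.25 + 2067.20 + 321.50 = 3739.95
[2] 1.4(1081) + 1.4(643) = 1513.40 + 900.20 = 2413.60
[3] 1.25(1081) + 1.7(643) + 0.5(117) = 1351.25 + 1093.10 + 58.50 = 2502.85
[4] 1.3(1081) + 0.7(643) + 0.7(117) = 1405.30 + 450.10 + 81.90 = 1937.30
[5] 1.4(1081) = 1513.40
The largest value is 3739.95 plf from combination 1.

Combination 1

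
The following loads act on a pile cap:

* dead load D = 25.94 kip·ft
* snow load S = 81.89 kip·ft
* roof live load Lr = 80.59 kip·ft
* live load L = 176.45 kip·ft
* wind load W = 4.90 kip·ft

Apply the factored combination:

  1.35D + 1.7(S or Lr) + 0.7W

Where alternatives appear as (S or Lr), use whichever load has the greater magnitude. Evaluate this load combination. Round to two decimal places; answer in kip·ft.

(S or Lr) → S = 81.89 kip·ft.
1.35(25.94) + 1.7(81.89) + 0.7(4.90) = 177.66
M_u = 177.66 kip·ft.

177.66 kip·ft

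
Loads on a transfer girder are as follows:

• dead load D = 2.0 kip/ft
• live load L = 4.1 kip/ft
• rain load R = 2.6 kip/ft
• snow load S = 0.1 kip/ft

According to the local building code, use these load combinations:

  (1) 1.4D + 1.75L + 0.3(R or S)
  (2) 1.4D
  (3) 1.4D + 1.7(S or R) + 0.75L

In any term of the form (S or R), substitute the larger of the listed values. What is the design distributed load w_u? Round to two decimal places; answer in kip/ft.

(R or S) → R = 2.6 kip/ft; (S or R) → R = 2.6 kip/ft.
(1) 1.4(2.0) + 1.75(4.1) + 0.3(2.6) = 2.80 + 7.18 + 0.78 = 10.76
(2) 1.4(2.0) = 2.80
(3) 1.4(2.0) + 1.7(2.6) + 0.75(4.1) = 2.80 + 4.42 + 3.08 = 10.30
Maximum is from combination 1.

10.76 kip/ft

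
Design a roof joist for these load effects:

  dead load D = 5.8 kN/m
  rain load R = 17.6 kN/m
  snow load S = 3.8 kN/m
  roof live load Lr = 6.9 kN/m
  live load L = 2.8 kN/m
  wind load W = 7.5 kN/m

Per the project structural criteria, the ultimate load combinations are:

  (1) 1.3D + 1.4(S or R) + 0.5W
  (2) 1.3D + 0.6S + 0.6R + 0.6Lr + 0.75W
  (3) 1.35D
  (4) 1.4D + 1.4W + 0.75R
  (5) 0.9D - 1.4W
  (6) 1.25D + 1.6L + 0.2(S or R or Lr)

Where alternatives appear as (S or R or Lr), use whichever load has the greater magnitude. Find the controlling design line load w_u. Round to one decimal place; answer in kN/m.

(S or R) → R = 17.6 kN/m; (S or R or Lr) → R = 17.6 kN/m.
(1) 1.3(5.8) + 1.4(17.6) + 0.5(7.5) = 35.9
(2) 1.3(5.8) + 0.6(3.8) + 0.6(17.6) + 0.6(6.9) + 0.75(7.5) = 30.1
(3) 1.35(5.8) = 7.8
(4) 1.4(5.8) + 1.4(7.5) + 0.75(17.6) = 31.8
(5) 0.9(5.8) - 1.4(7.5) = -5.3
(6) 1.25(5.8) + 1.6(2.8) + 0.2(17.6) = 15.3
Maximum is from combination 1.

35.9 kN/m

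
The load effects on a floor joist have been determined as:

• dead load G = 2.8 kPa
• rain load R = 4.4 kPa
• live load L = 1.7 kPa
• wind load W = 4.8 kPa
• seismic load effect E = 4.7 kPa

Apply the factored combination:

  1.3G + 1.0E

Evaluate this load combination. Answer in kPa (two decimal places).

8.34 kPa

1.3(2.8) + 1.0(4.7) = 3.64 + 4.70 = 8.34
q_u = 8.34 kPa.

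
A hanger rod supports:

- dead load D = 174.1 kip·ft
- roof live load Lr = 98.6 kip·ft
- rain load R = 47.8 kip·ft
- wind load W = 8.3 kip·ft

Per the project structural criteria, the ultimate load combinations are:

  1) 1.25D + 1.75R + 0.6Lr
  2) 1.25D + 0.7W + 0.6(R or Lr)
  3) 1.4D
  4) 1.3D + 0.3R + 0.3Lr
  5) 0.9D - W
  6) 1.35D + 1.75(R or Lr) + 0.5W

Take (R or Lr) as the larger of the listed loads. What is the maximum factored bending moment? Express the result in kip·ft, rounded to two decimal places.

411.74 kip·ft

(R or Lr) → Lr = 98.6 kip·ft.
1) 1.25(174.1) + 1.75(47.8) + 0.6(98.6) = 360.44
2) 1.25(174.1) + 0.7(8.3) + 0.6(98.6) = 282.60
3) 1.4(174.1) = 243.74
4) 1.3(174.1) + 0.3(47.8) + 0.3(98.6) = 270.25
5) 0.9(174.1) - 1.0(8.3) = 148.39
6) 1.35(174.1) + 1.75(98.6) + 0.5(8.3) = 411.74
Maximum is from combination 6.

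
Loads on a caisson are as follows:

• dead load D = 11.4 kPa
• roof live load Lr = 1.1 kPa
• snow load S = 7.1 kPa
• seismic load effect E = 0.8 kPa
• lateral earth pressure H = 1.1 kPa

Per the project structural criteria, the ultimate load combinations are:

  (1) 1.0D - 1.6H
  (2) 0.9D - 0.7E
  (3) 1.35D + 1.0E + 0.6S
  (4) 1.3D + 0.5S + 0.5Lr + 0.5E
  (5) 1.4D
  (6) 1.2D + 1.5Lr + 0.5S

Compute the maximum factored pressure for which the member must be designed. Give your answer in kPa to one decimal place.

20.5 kPa

(1) 1.0(11.4) - 1.6(1.1) = 9.6
(2) 0.9(11.4) - 0.7(0.8) = 9.7
(3) 1.35(11.4) + 1.0(0.8) + 0.6(7.1) = 20.5
(4) 1.3(11.4) + 0.5(7.1) + 0.5(1.1) + 0.5(0.8) = 19.3
(5) 1.4(11.4) = 16.0
(6) 1.2(11.4) + 1.5(1.1) + 0.5(7.1) = 18.9
Maximum is from combination 3.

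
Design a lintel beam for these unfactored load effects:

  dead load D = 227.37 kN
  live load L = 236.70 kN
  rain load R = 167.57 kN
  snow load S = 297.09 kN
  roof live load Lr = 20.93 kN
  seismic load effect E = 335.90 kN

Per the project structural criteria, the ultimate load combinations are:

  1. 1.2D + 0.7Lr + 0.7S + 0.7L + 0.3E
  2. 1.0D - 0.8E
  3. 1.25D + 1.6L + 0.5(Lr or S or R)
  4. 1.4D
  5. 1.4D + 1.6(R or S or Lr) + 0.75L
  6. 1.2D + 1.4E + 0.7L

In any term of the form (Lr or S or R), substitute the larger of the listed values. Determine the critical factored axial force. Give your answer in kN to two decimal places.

(Lr or S or R) → S = 297.09 kN; (R or S or Lr) → S = 297.09 kN.
1. 1.2(227.37) + 0.7(20.93) + 0.7(297.09) + 0.7(236.70) + 0.3(335.90) = 761.92
2. 1.0(227.37) - 0.8(335.90) = 227.37 - 268.72 = -41.35
3. 1.25(227.37) + 1.6(236.70) + 0.5(297.09) = 284.21 + 378.72 + 148.55 = 811.48
4. 1.4(227.37) = 318.32
5. 1.4(227.37) + 1.6(297.09) + 0.75(236.70) = 318.32 + 475.34 + 177.53 = 971.19
6. 1.2(227.37) + 1.4(335.90) + 0.7(236.70) = 272.84 + 470.26 + 165.69 = 908.79
Maximum is from combination 5.

971.19 kN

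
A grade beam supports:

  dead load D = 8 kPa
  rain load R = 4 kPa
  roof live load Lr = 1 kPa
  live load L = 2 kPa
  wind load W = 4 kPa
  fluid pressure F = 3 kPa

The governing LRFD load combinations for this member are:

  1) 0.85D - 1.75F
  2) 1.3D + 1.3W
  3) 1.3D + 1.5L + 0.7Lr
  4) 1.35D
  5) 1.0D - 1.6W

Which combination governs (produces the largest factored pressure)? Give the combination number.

1) 0.85(8) - 1.75(3) = 1.6
2) 1.3(8) + 1.3(4) = 10.4 + 5.2 = 15.6
3) 1.3(8) + 1.5(2) + 0.7(1) = 10.4 + 3.0 + 0.7 = 14.1
4) 1.35(8) = 10.8
5) 1.0(8) - 1.6(4) = 8.0 - 6.4 = 1.6
The largest value is 15.6 kPa from combination 2.

Combination 2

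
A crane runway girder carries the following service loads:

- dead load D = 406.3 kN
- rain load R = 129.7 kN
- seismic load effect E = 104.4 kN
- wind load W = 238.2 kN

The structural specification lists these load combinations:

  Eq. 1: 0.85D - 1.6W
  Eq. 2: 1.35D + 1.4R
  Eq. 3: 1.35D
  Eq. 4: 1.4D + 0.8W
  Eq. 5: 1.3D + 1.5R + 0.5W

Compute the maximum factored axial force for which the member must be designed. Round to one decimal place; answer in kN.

841.8 kN

Eq. 1: 0.85(406.3) - 1.6(238.2) = -35.8
Eq. 2: 1.35(406.3) + 1.4(129.7) = 548.5 + 181.6 = 730.1
Eq. 3: 1.35(406.3) = 548.5
Eq. 4: 1.4(406.3) + 0.8(238.2) = 568.8 + 190.6 = 759.4
Eq. 5: 1.3(406.3) + 1.5(129.7) + 0.5(238.2) = 841.8
The controlling combination is 5, giving 841.8 kN.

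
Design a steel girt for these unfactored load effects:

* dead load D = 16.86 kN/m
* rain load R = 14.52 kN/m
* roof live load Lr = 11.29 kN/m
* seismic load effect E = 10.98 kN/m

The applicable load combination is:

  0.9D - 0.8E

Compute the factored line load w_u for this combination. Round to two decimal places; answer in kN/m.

6.39 kN/m

0.9(16.86) - 0.8(10.98) = 15.17 - 8.78 = 6.39
w_u = 6.39 kN/m.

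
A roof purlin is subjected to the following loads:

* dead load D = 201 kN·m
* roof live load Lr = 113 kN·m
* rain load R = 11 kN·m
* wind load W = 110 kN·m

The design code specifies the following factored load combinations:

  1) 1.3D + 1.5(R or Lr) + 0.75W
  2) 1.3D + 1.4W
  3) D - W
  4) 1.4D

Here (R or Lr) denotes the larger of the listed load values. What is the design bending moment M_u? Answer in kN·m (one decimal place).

(R or Lr) → Lr = 113 kN·m.
1) 1.3(201) + 1.5(113) + 0.75(110) = 261.3 + 169.5 + 82.5 = 513.3
2) 1.3(201) + 1.4(110) = 261.3 + 154.0 = 415.3
3) 1.0(201) - 1.0(110) = 201.0 - 110.0 = 91.0
4) 1.4(201) = 281.4
Maximum is from combination 1.

513.3 kN·m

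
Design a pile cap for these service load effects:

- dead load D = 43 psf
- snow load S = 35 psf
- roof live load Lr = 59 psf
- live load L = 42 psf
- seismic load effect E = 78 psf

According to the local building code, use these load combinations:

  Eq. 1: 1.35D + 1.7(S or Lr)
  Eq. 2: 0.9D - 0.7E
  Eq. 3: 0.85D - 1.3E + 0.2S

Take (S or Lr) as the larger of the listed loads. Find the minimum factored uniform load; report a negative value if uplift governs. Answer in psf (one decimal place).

(S or Lr) → Lr = 59 psf.
Eq. 1: 1.35(43) + 1.7(59) = 158.4
Eq. 2: 0.9(43) - 0.7(78) = -15.9
Eq. 3: 0.85(43) - 1.3(78) + 0.2(35) = -57.9
Combination 3 gives the minimum: -57.9 psf.

-57.9 psf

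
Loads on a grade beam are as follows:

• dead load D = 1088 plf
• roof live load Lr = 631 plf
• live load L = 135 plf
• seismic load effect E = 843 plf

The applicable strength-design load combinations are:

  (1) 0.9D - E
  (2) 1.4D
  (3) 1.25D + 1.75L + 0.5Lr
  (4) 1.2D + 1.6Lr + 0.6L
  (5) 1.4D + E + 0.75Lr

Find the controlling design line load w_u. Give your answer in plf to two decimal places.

(1) 0.9(1088) - 1.0(843) = 979.20 - 843.00 = 136.20
(2) 1.4(1088) = 1523.20
(3) 1.25(1088) + 1.75(135) + 0.5(631) = 1360.00 + 236.25 + 315.50 = 1911.75
(4) 1.2(1088) + 1.6(631) + 0.6(135) = 1305.60 + 1009.60 + 81.00 = 2396.20
(5) 1.4(1088) + 1.0(843) + 0.75(631) = 1523.20 + 843.00 + 473.25 = 2839.45
The controlling combination is 5, giving 2839.45 plf.

2839.45 plf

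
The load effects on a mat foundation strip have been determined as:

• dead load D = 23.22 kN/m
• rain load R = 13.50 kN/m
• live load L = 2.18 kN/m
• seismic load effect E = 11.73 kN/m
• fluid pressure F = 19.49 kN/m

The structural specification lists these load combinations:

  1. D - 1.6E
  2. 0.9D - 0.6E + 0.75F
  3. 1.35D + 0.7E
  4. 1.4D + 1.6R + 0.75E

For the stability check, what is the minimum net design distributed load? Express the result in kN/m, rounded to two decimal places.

1. 1.0(23.22) - 1.6(11.73) = 23.22 - 18.77 = 4.45
2. 0.9(23.22) - 0.6(11.73) + 0.75(19.49) = 20.90 - 7.04 + 14.62 = 28.48
3. 1.35(23.22) + 0.7(11.73) = 31.35 + 8.21 = 39.56
4. 1.4(23.22) + 1.6(13.50) + 0.75(11.73) = 32.51 + 21.60 + 8.80 = 62.91
Combination 1 gives the minimum: 4.45 kN/m.

4.45 kN/m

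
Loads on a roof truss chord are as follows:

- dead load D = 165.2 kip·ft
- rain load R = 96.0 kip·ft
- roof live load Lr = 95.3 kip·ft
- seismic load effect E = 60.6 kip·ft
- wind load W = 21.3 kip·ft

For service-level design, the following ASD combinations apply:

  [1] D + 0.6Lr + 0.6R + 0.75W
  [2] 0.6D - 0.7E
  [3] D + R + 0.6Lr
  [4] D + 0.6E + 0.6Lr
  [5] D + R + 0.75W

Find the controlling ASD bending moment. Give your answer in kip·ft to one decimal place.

[1] 1.0(165.2) + 0.6(95.3) + 0.6(96.0) + 0.75(21.3) = 165.2 + 57.2 + 57.6 + 16.0 = 296.0
[2] 0.6(165.2) - 0.7(60.6) = 99.1 - 42.4 = 56.7
[3] 1.0(165.2) + 1.0(96.0) + 0.6(95.3) = 165.2 + 96.0 + 57.2 = 318.4
[4] 1.0(165.2) + 0.6(60.6) + 0.6(95.3) = 258.7
[5] 1.0(165.2) + 1.0(96.0) + 0.75(21.3) = 165.2 + 96.0 + 16.0 = 277.2
Maximum is from combination 3.

318.4 kip·ft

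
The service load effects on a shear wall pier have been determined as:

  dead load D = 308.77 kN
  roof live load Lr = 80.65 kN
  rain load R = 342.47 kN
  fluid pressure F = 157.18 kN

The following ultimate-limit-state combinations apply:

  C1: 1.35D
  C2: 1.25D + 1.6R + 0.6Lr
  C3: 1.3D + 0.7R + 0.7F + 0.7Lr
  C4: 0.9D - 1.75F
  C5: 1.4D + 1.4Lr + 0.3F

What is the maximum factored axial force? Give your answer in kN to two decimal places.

C1: 1.35(308.77) = 416.84
C2: 1.25(308.77) + 1.6(342.47) + 0.6(80.65) = 982.30
C3: 1.3(308.77) + 0.7(342.47) + 0.7(157.18) + 0.7(80.65) = 807.61
C4: 0.9(308.77) - 1.75(157.18) = 2.83
C5: 1.4(308.77) + 1.4(80.65) + 0.3(157.18) = 592.34
Combination 2 governs: N_u = 982.30 kN.

982.30 kN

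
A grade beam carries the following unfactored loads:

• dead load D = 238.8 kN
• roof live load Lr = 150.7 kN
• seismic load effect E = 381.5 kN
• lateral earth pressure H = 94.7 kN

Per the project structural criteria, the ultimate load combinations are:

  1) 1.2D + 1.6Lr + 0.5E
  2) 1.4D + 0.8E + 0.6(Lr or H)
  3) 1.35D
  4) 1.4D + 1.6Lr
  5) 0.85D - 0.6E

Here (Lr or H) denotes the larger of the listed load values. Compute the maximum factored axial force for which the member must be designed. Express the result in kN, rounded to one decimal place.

(Lr or H) → Lr = 150.7 kN.
1) 1.2(238.8) + 1.6(150.7) + 0.5(381.5) = 718.4
2) 1.4(238.8) + 0.8(381.5) + 0.6(150.7) = 729.9
3) 1.35(238.8) = 322.4
4) 1.4(238.8) + 1.6(150.7) = 575.4
5) 0.85(238.8) - 0.6(381.5) = -25.9
Combination 2 governs: N_u = 729.9 kN.

729.9 kN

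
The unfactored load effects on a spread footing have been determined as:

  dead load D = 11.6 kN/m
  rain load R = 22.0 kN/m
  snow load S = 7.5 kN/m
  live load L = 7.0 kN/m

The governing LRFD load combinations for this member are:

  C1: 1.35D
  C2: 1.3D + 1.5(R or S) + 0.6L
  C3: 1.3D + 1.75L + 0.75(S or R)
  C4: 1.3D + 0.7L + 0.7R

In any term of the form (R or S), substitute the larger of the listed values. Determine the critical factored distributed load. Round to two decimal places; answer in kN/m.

52.28 kN/m

(R or S) → R = 22.0 kN/m; (S or R) → R = 22.0 kN/m.
C1: 1.35(11.6) = 15.66
C2: 1.3(11.6) + 1.5(22.0) + 0.6(7.0) = 15.08 + 33.00 + 4.20 = 52.28
C3: 1.3(11.6) + 1.75(7.0) + 0.75(22.0) = 15.08 + 12.25 + 16.50 = 43.83
C4: 1.3(11.6) + 0.7(7.0) + 0.7(22.0) = 15.08 + 4.90 + 15.40 = 35.38
Maximum is from combination 2.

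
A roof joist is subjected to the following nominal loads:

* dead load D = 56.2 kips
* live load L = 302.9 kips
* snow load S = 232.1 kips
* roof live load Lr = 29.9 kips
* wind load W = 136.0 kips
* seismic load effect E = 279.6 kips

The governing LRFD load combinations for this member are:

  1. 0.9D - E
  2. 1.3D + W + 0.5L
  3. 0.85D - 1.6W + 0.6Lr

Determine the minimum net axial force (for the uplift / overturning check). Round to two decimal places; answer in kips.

1. 0.9(56.2) - 1.0(279.6) = 50.58 - 279.60 = -229.02
2. 1.3(56.2) + 1.0(136.0) + 0.5(302.9) = 73.06 + 136.00 + 151.45 = 360.51
3. 0.85(56.2) - 1.6(136.0) + 0.6(29.9) = 47.77 - 217.60 + 17.94 = -151.89
Combination 1 gives the minimum: -229.02 kips.

-229.02 kips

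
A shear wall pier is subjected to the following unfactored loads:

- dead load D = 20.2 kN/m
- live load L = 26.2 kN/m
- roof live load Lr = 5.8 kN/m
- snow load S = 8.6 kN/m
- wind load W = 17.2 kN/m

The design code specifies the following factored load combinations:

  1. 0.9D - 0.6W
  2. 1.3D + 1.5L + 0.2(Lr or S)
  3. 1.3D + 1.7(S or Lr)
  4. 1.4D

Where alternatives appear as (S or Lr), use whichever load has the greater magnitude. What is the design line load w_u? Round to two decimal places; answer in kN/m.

67.28 kN/m

(Lr or S) → S = 8.6 kN/m; (S or Lr) → S = 8.6 kN/m.
1. 0.9(20.2) - 0.6(17.2) = 18.18 - 10.32 = 7.86
2. 1.3(20.2) + 1.5(26.2) + 0.2(8.6) = 26.26 + 39.30 + 1.72 = 67.28
3. 1.3(20.2) + 1.7(8.6) = 26.26 + 14.62 = 40.88
4. 1.4(20.2) = 28.28
Maximum is from combination 2.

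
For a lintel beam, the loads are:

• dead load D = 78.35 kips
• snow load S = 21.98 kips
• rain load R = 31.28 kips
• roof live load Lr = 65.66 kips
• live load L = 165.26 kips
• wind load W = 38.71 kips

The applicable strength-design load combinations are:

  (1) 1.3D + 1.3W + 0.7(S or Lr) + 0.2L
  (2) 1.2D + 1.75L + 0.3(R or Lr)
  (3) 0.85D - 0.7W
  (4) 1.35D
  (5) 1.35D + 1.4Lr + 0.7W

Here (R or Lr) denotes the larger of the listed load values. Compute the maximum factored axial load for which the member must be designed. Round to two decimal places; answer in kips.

402.92 kips

(S or Lr) → Lr = 65.66 kips; (R or Lr) → Lr = 65.66 kips.
(1) 1.3(78.35) + 1.3(38.71) + 0.7(65.66) + 0.2(165.26) = 101.86 + 50.32 + 45.96 + 33.05 = 231.19
(2) 1.2(78.35) + 1.75(165.26) + 0.3(65.66) = 402.92
(3) 0.85(78.35) - 0.7(38.71) = 66.60 - 27.10 = 39.50
(4) 1.35(78.35) = 105.77
(5) 1.35(78.35) + 1.4(65.66) + 0.7(38.71) = 105.77 + 91.92 + 27.10 = 224.79
Maximum is from combination 2.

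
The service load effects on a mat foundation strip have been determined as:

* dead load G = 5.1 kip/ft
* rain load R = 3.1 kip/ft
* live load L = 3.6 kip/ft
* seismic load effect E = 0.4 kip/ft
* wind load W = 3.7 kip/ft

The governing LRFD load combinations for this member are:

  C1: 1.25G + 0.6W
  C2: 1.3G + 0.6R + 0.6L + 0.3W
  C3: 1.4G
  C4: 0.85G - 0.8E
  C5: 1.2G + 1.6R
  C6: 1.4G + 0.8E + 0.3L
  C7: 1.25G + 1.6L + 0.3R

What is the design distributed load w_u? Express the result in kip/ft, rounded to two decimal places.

13.07 kip/ft

C1: 1.25(5.1) + 0.6(3.7) = 6.38 + 2.22 = 8.60
C2: 1.3(5.1) + 0.6(3.1) + 0.6(3.6) + 0.3(3.7) = 6.63 + 1.86 + 2.16 + 1.11 = 11.76
C3: 1.4(5.1) = 7.14
C4: 0.85(5.1) - 0.8(0.4) = 4.34 - 0.32 = 4.02
C5: 1.2(5.1) + 1.6(3.1) = 6.12 + 4.96 = 11.08
C6: 1.4(5.1) + 0.8(0.4) + 0.3(3.6) = 7.14 + 0.32 + 1.08 = 8.54
C7: 1.25(5.1) + 1.6(3.6) + 0.3(3.1) = 6.38 + 5.76 + 0.93 = 13.07
Combination 7 governs: w_u = 13.07 kip/ft.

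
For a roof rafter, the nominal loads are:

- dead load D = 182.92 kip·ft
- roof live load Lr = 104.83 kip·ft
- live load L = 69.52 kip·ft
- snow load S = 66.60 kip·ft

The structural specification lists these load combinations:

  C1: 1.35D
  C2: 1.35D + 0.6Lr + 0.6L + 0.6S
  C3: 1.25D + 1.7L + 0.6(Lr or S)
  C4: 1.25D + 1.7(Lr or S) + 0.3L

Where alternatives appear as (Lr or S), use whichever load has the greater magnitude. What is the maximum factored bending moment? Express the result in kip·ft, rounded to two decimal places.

(Lr or S) → Lr = 104.83 kip·ft.
C1: 1.35(182.92) = 246.94
C2: 1.35(182.92) + 0.6(104.83) + 0.6(69.52) + 0.6(66.60) = 246.94 + 62.90 + 41.71 + 39.96 = 391.51
C3: 1.25(182.92) + 1.7(69.52) + 0.6(104.83) = 228.65 + 118.18 + 62.90 = 409.73
C4: 1.25(182.92) + 1.7(104.83) + 0.3(69.52) = 228.65 + 178.21 + 20.86 = 427.72
The controlling combination is 4, giving 427.72 kip·ft.

427.72 kip·ft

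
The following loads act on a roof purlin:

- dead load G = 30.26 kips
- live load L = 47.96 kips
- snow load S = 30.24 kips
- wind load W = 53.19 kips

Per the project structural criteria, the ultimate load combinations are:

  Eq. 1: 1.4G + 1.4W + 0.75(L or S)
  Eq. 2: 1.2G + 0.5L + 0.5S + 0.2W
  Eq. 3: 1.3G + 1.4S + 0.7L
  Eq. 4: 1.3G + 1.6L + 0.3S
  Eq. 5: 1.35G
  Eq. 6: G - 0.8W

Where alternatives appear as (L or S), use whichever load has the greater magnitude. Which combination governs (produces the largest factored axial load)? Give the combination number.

(L or S) → L = 47.96 kips.
Eq. 1: 1.4(30.26) + 1.4(53.19) + 0.75(47.96) = 152.80
Eq. 2: 1.2(30.26) + 0.5(47.96) + 0.5(30.24) + 0.2(53.19) = 86.05
Eq. 3: 1.3(30.26) + 1.4(30.24) + 0.7(47.96) = 115.25
Eq. 4: 1.3(30.26) + 1.6(47.96) + 0.3(30.24) = 125.15
Eq. 5: 1.35(30.26) = 40.85
Eq. 6: 1.0(30.26) - 0.8(53.19) = -12.29
The largest value is 152.80 kips from combination 1.

Combination 1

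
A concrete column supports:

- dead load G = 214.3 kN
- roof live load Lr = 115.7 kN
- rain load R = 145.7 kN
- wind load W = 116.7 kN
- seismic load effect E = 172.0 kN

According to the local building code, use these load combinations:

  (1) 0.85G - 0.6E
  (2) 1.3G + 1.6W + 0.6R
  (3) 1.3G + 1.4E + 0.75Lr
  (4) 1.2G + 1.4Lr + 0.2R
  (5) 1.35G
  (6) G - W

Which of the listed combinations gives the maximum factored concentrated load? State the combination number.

(1) 0.85(214.3) - 0.6(172.0) = 182.16 - 103.20 = 78.96
(2) 1.3(214.3) + 1.6(116.7) + 0.6(145.7) = 278.59 + 186.72 + 87.42 = 552.73
(3) 1.3(214.3) + 1.4(172.0) + 0.75(115.7) = 278.59 + 240.80 + 86.78 = 606.17
(4) 1.2(214.3) + 1.4(115.7) + 0.2(145.7) = 257.16 + 161.98 + 29.14 = 448.28
(5) 1.35(214.3) = 289.31
(6) 1.0(214.3) - 1.0(116.7) = 214.30 - 116.70 = 97.60
The largest value is 606.17 kN from combination 3.

Combination 3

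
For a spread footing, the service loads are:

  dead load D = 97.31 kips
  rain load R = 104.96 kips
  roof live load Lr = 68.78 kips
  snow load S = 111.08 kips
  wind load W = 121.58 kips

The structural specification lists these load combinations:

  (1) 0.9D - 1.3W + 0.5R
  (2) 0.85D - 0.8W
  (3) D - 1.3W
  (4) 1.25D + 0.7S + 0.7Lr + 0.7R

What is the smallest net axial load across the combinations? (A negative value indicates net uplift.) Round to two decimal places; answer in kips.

(1) 0.9(97.31) - 1.3(121.58) + 0.5(104.96) = -18.00
(2) 0.85(97.31) - 0.8(121.58) = 82.71 - 97.26 = -14.55
(3) 1.0(97.31) - 1.3(121.58) = 97.31 - 158.05 = -60.74
(4) 1.25(97.31) + 0.7(111.08) + 0.7(68.78) + 0.7(104.96) = 321.01
Combination 3 gives the minimum: -60.74 kips.

-60.74 kips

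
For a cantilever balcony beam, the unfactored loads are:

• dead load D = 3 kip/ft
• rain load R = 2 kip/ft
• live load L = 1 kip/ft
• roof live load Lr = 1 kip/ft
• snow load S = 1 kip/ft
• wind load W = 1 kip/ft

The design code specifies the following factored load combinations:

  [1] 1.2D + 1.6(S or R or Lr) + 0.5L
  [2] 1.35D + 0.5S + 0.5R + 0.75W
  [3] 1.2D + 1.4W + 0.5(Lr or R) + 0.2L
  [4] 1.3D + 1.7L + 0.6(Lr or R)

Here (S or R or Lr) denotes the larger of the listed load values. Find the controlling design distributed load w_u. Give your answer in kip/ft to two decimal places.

(S or R or Lr) → R = 2 kip/ft; (Lr or R) → R = 2 kip/ft.
[1] 1.2(3) + 1.6(2) + 0.5(1) = 7.30
[2] 1.35(3) + 0.5(1) + 0.5(2) + 0.75(1) = 6.30
[3] 1.2(3) + 1.4(1) + 0.5(2) + 0.2(1) = 6.20
[4] 1.3(3) + 1.7(1) + 0.6(2) = 6.80
Maximum is from combination 1.

7.30 kip/ft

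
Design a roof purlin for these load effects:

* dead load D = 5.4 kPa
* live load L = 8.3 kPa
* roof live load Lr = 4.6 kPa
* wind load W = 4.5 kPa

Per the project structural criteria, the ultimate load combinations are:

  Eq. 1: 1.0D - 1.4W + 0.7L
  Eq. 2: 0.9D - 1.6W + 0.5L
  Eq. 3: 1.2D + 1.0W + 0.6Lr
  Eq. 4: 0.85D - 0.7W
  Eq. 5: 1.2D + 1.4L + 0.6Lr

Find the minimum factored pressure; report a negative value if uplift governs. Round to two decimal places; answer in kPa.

1.44 kPa

Eq. 1: 1.0(5.4) - 1.4(4.5) + 0.7(8.3) = 5.40 - 6.30 + 5.81 = 4.91
Eq. 2: 0.9(5.4) - 1.6(4.5) + 0.5(8.3) = 4.86 - 7.20 + 4.15 = 1.81
Eq. 3: 1.2(5.4) + 1.0(4.5) + 0.6(4.6) = 6.48 + 4.50 + 2.76 = 13.74
Eq. 4: 0.85(5.4) - 0.7(4.5) = 4.59 - 3.15 = 1.44
Eq. 5: 1.2(5.4) + 1.4(8.3) + 0.6(4.6) = 6.48 + 11.62 + 2.76 = 20.86
Combination 4 gives the minimum: 1.44 kPa.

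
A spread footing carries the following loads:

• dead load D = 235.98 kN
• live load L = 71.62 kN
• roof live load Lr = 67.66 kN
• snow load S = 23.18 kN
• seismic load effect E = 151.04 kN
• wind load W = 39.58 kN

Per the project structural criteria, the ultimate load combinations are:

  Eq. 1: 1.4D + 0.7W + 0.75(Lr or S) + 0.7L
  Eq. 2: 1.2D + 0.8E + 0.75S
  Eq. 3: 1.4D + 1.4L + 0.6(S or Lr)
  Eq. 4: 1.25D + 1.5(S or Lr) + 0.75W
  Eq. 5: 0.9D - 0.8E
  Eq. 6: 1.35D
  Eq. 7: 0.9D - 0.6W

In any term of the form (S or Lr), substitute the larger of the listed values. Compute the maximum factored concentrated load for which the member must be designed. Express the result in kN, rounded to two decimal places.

(Lr or S) → Lr = 67.66 kN; (S or Lr) → Lr = 67.66 kN.
Eq. 1: 1.4(235.98) + 0.7(39.58) + 0.75(67.66) + 0.7(71.62) = 330.37 + 27.71 + 50.75 + 50.13 = 458.96
Eq. 2: 1.2(235.98) + 0.8(151.04) + 0.75(23.18) = 421.39
Eq. 3: 1.4(235.98) + 1.4(71.62) + 0.6(67.66) = 330.37 + 100.27 + 40.60 = 471.24
Eq. 4: 1.25(235.98) + 1.5(67.66) + 0.75(39.58) = 426.15
Eq. 5: 0.9(235.98) - 0.8(151.04) = 212.38 - 120.83 = 91.55
Eq. 6: 1.35(235.98) = 318.57
Eq. 7: 0.9(235.98) - 0.6(39.58) = 212.38 - 23.75 = 188.63
The controlling combination is 3, giving 471.24 kN.

471.24 kN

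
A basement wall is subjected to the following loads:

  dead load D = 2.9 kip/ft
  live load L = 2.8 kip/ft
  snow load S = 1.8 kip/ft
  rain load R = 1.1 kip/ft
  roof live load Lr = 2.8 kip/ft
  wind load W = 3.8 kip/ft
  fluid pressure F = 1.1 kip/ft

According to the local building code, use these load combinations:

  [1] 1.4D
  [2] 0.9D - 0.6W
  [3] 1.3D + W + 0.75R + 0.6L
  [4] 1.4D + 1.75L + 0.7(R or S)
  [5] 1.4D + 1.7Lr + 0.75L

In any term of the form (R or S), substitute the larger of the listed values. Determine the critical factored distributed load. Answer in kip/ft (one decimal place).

10.9 kip/ft

(R or S) → S = 1.8 kip/ft.
[1] 1.4(2.9) = 4.1
[2] 0.9(2.9) - 0.6(3.8) = 2.6 - 2.3 = 0.3
[3] 1.3(2.9) + 1.0(3.8) + 0.75(1.1) + 0.6(2.8) = 3.8 + 3.8 + 0.8 + 1.7 = 10.1
[4] 1.4(2.9) + 1.75(2.8) + 0.7(1.8) = 10.2
[5] 1.4(2.9) + 1.7(2.8) + 0.75(2.8) = 10.9
The controlling combination is 5, giving 10.9 kip/ft.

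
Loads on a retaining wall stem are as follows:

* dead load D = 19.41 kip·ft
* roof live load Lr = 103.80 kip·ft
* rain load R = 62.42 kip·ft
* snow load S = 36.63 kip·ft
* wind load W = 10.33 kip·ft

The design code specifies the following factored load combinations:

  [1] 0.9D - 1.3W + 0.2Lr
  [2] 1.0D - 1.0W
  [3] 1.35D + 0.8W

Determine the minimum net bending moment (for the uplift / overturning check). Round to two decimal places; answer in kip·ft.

[1] 0.9(19.41) - 1.3(10.33) + 0.2(103.80) = 17.47 - 13.43 + 20.76 = 24.80
[2] 1.0(19.41) - 1.0(10.33) = 19.41 - 10.33 = 9.08
[3] 1.35(19.41) + 0.8(10.33) = 34.47
Combination 2 gives the minimum: 9.08 kip·ft.

9.08 kip·ft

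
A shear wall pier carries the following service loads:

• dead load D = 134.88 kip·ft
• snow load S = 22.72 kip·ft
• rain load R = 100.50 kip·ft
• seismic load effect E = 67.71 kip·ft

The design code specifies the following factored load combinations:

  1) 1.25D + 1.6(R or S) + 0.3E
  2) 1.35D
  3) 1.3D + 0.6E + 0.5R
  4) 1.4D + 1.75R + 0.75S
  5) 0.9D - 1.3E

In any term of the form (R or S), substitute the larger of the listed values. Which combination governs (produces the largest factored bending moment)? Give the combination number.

(R or S) → R = 100.50 kip·ft.
1) 1.25(134.88) + 1.6(100.50) + 0.3(67.71) = 349.71
2) 1.35(134.88) = 182.09
3) 1.3(134.88) + 0.6(67.71) + 0.5(100.50) = 266.22
4) 1.4(134.88) + 1.75(100.50) + 0.75(22.72) = 381.75
5) 0.9(134.88) - 1.3(67.71) = 33.37
The largest value is 381.75 kip·ft from combination 4.

Combination 4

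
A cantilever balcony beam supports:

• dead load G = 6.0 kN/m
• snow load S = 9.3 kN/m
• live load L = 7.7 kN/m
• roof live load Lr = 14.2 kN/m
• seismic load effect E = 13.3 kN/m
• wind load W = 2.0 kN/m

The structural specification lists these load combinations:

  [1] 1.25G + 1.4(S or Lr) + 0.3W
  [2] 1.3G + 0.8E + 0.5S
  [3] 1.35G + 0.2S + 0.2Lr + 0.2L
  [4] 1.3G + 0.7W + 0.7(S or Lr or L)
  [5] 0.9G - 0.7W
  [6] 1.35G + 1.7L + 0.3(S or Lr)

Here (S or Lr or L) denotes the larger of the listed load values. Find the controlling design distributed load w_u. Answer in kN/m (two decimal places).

27.98 kN/m

(S or Lr) → Lr = 14.2 kN/m; (S or Lr or L) → Lr = 14.2 kN/m.
[1] 1.25(6.0) + 1.4(14.2) + 0.3(2.0) = 7.50 + 19.88 + 0.60 = 27.98
[2] 1.3(6.0) + 0.8(13.3) + 0.5(9.3) = 7.80 + 10.64 + 4.65 = 23.09
[3] 1.35(6.0) + 0.2(9.3) + 0.2(14.2) + 0.2(7.7) = 8.10 + 1.86 + 2.84 + 1.54 = 14.34
[4] 1.3(6.0) + 0.7(2.0) + 0.7(14.2) = 7.80 + 1.40 + 9.94 = 19.14
[5] 0.9(6.0) - 0.7(2.0) = 5.40 - 1.40 = 4.00
[6] 1.35(6.0) + 1.7(7.7) + 0.3(14.2) = 8.10 + 13.09 + 4.26 = 25.45
Combination 1 governs: w_u = 27.98 kN/m.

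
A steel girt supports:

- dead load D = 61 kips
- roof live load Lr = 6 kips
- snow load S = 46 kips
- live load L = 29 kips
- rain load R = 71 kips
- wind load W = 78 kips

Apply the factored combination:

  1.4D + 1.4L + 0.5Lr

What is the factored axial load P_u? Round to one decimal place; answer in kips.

1.4(61) + 1.4(29) + 0.5(6) = 85.4 + 40.6 + 3.0 = 129.0
P_u = 129.0 kips.

129.0 kips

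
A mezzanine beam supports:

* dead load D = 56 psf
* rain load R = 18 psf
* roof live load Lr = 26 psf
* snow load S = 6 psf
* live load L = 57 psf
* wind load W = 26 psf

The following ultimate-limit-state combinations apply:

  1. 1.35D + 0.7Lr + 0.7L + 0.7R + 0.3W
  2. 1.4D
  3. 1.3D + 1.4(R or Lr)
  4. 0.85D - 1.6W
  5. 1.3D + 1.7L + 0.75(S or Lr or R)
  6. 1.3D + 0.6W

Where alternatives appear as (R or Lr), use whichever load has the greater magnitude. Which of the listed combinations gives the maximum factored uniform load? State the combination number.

Combination 5

(R or Lr) → Lr = 26 psf; (S or Lr or R) → Lr = 26 psf.
1. 1.35(56) + 0.7(26) + 0.7(57) + 0.7(18) + 0.3(26) = 75.60 + 18.20 + 39.90 + 12.60 + 7.80 = 154.10
2. 1.4(56) = 78.40
3. 1.3(56) + 1.4(26) = 72.80 + 36.40 = 109.20
4. 0.85(56) - 1.6(26) = 47.60 - 41.60 = 6.00
5. 1.3(56) + 1.7(57) + 0.75(26) = 72.80 + 96.90 + 19.50 = 189.20
6. 1.3(56) + 0.6(26) = 72.80 + 15.60 = 88.40
The largest value is 189.20 psf from combination 5.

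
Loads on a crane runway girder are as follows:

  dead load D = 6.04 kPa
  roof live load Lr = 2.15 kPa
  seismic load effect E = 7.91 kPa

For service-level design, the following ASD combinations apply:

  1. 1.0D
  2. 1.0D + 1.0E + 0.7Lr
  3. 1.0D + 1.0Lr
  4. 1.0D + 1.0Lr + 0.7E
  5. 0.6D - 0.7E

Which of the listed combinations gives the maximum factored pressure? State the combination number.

1. 1.0(6.04) = 6.04
2. 1.0(6.04) + 1.0(7.91) + 0.7(2.15) = 15.46
3. 1.0(6.04) + 1.0(2.15) = 8.19
4. 1.0(6.04) + 1.0(2.15) + 0.7(7.91) = 13.73
5. 0.6(6.04) - 0.7(7.91) = -1.91
The largest value is 15.46 kPa from combination 2.

Combination 2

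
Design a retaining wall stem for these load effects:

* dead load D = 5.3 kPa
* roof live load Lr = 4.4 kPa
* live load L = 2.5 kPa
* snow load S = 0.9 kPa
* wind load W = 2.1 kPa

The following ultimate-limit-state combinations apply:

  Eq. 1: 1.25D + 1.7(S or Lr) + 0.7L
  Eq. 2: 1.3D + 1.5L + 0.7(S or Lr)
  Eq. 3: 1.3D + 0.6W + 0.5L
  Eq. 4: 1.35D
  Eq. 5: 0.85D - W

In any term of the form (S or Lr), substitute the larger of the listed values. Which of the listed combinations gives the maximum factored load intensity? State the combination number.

Combination 1

(S or Lr) → Lr = 4.4 kPa.
Eq. 1: 1.25(5.3) + 1.7(4.4) + 0.7(2.5) = 6.6 + 7.5 + 1.8 = 15.9
Eq. 2: 1.3(5.3) + 1.5(2.5) + 0.7(4.4) = 13.7
Eq. 3: 1.3(5.3) + 0.6(2.1) + 0.5(2.5) = 9.4
Eq. 4: 1.35(5.3) = 7.2
Eq. 5: 0.85(5.3) - 1.0(2.1) = 4.5 - 2.1 = 2.4
The largest value is 15.9 kPa from combination 1.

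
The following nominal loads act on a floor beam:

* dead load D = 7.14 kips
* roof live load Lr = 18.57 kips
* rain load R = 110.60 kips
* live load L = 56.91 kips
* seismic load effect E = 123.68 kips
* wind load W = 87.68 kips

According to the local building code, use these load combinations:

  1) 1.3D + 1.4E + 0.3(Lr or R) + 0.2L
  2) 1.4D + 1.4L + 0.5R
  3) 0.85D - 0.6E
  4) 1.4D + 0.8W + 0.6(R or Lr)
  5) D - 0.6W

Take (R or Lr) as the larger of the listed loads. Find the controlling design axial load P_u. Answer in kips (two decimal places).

227.00 kips

(Lr or R) → R = 110.60 kips; (R or Lr) → R = 110.60 kips.
1) 1.3(7.14) + 1.4(123.68) + 0.3(110.60) + 0.2(56.91) = 227.00
2) 1.4(7.14) + 1.4(56.91) + 0.5(110.60) = 10.00 + 79.67 + 55.30 = 144.97
3) 0.85(7.14) - 0.6(123.68) = 6.07 - 74.21 = -68.14
4) 1.4(7.14) + 0.8(87.68) + 0.6(110.60) = 10.00 + 70.14 + 66.36 = 146.50
5) 1.0(7.14) - 0.6(87.68) = 7.14 - 52.61 = -45.47
Maximum is from combination 1.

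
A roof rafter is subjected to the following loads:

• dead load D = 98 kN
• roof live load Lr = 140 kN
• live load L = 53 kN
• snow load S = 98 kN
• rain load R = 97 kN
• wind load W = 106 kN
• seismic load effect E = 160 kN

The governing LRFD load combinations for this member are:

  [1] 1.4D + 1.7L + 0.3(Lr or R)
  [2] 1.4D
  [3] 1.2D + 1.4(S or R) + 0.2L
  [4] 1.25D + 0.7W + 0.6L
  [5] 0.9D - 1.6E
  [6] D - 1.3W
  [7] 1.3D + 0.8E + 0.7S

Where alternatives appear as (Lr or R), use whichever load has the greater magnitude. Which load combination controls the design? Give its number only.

(Lr or R) → Lr = 140 kN; (S or R) → S = 98 kN.
[1] 1.4(98) + 1.7(53) + 0.3(140) = 269.30
[2] 1.4(98) = 137.20
[3] 1.2(98) + 1.4(98) + 0.2(53) = 265.40
[4] 1.25(98) + 0.7(106) + 0.6(53) = 228.50
[5] 0.9(98) - 1.6(160) = -167.80
[6] 1.0(98) - 1.3(106) = -39.80
[7] 1.3(98) + 0.8(160) + 0.7(98) = 324.00
The largest value is 324.00 kN from combination 7.

Combination 7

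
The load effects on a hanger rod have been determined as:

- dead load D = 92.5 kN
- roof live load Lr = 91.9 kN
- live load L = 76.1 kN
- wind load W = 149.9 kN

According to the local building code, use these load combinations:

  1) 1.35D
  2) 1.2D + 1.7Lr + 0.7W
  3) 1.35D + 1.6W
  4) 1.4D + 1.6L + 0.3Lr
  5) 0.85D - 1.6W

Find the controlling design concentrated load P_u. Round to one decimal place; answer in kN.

1) 1.35(92.5) = 124.9
2) 1.2(92.5) + 1.7(91.9) + 0.7(149.9) = 372.2
3) 1.35(92.5) + 1.6(149.9) = 124.9 + 239.8 = 364.7
4) 1.4(92.5) + 1.6(76.1) + 0.3(91.9) = 278.8
5) 0.85(92.5) - 1.6(149.9) = 78.6 - 239.8 = -161.2
Combination 2 governs: P_u = 372.2 kN.

372.2 kN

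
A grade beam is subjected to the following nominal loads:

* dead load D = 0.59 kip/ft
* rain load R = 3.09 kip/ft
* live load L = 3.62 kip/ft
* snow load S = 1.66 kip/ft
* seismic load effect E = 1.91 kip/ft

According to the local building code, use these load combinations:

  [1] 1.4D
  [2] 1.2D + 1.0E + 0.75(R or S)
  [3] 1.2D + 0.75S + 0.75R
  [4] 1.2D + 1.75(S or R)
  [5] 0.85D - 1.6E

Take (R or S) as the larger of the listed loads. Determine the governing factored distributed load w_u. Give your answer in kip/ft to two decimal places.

6.12 kip/ft

(R or S) → R = 3.09 kip/ft; (S or R) → R = 3.09 kip/ft.
[1] 1.4(0.59) = 0.83
[2] 1.2(0.59) + 1.0(1.91) + 0.75(3.09) = 0.71 + 1.91 + 2.32 = 4.94
[3] 1.2(0.59) + 0.75(1.66) + 0.75(3.09) = 4.27
[4] 1.2(0.59) + 1.75(3.09) = 0.71 + 5.41 = 6.12
[5] 0.85(0.59) - 1.6(1.91) = -2.55
Combination 4 governs: w_u = 6.12 kip/ft.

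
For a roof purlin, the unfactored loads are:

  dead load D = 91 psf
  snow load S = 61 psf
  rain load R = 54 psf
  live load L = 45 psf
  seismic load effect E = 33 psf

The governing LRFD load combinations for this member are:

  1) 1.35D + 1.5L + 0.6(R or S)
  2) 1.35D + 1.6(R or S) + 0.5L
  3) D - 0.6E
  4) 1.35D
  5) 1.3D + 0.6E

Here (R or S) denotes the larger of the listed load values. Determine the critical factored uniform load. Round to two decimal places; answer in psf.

242.95 psf

(R or S) → S = 61 psf.
1) 1.35(91) + 1.5(45) + 0.6(61) = 122.85 + 67.50 + 36.60 = 226.95
2) 1.35(91) + 1.6(61) + 0.5(45) = 122.85 + 97.60 + 22.50 = 242.95
3) 1.0(91) - 0.6(33) = 91.00 - 19.80 = 71.20
4) 1.35(91) = 122.85
5) 1.3(91) + 0.6(33) = 118.30 + 19.80 = 138.10
The controlling combination is 2, giving 242.95 psf.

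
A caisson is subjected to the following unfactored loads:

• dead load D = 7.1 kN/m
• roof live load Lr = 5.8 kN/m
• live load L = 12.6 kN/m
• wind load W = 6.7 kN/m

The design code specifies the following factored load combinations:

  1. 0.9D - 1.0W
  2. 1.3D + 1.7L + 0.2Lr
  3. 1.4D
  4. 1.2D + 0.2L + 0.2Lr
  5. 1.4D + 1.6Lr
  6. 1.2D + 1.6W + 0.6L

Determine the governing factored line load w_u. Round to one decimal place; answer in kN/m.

31.8 kN/m

1. 0.9(7.1) - 1.0(6.7) = -0.3
2. 1.3(7.1) + 1.7(12.6) + 0.2(5.8) = 31.8
3. 1.4(7.1) = 9.9
4. 1.2(7.1) + 0.2(12.6) + 0.2(5.8) = 12.2
5. 1.4(7.1) + 1.6(5.8) = 19.2
6. 1.2(7.1) + 1.6(6.7) + 0.6(12.6) = 26.8
Maximum is from combination 2.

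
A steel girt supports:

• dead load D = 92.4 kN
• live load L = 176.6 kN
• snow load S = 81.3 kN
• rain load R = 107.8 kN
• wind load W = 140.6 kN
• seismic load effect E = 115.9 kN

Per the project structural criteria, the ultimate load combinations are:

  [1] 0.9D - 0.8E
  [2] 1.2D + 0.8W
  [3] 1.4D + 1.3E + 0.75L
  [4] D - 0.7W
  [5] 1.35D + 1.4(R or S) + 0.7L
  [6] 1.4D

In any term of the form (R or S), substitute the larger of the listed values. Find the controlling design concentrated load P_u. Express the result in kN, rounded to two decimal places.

(R or S) → R = 107.8 kN.
[1] 0.9(92.4) - 0.8(115.9) = -9.56
[2] 1.2(92.4) + 0.8(140.6) = 223.36
[3] 1.4(92.4) + 1.3(115.9) + 0.75(176.6) = 412.48
[4] 1.0(92.4) - 0.7(140.6) = -6.02
[5] 1.35(92.4) + 1.4(107.8) + 0.7(176.6) = 399.28
[6] 1.4(92.4) = 129.36
Maximum is from combination 3.

412.48 kN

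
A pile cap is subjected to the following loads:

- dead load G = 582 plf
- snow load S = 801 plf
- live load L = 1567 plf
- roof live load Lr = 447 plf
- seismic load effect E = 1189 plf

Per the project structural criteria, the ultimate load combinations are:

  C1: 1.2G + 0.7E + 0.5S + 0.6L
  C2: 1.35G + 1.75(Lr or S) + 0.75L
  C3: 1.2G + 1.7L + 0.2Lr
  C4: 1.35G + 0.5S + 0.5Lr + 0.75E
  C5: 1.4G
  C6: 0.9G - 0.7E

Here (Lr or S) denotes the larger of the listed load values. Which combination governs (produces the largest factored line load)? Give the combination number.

(Lr or S) → S = 801 plf.
C1: 1.2(582) + 0.7(1189) + 0.5(801) + 0.6(1567) = 698.4 + 832.3 + 400.5 + 940.2 = 2871.4
C2: 1.35(582) + 1.75(801) + 0.75(1567) = 3362.7
C3: 1.2(582) + 1.7(1567) + 0.2(447) = 698.4 + 2663.9 + 89.4 = 3451.7
C4: 1.35(582) + 0.5(801) + 0.5(447) + 0.75(1189) = 785.7 + 400.5 + 223.5 + 891.8 = 2301.5
C5: 1.4(582) = 814.8
C6: 0.9(582) - 0.7(1189) = 523.8 - 832.3 = -308.5
The largest value is 3451.7 plf from combination 3.

Combination 3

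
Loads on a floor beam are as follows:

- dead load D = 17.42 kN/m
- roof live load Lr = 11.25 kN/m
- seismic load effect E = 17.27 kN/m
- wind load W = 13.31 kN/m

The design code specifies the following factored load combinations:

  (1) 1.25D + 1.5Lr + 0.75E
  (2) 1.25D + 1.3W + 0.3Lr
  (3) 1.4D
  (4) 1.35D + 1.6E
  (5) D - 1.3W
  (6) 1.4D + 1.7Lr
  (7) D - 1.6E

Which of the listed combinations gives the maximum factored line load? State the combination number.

(1) 1.25(17.42) + 1.5(11.25) + 0.75(17.27) = 51.60
(2) 1.25(17.42) + 1.3(13.31) + 0.3(11.25) = 42.45
(3) 1.4(17.42) = 24.39
(4) 1.35(17.42) + 1.6(17.27) = 23.52 + 27.63 = 51.15
(5) 1.0(17.42) - 1.3(13.31) = 17.42 - 17.30 = 0.12
(6) 1.4(17.42) + 1.7(11.25) = 43.51
(7) 1.0(17.42) - 1.6(17.27) = 17.42 - 27.63 = -10.21
The largest value is 51.60 kN/m from combination 1.

Combination 1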